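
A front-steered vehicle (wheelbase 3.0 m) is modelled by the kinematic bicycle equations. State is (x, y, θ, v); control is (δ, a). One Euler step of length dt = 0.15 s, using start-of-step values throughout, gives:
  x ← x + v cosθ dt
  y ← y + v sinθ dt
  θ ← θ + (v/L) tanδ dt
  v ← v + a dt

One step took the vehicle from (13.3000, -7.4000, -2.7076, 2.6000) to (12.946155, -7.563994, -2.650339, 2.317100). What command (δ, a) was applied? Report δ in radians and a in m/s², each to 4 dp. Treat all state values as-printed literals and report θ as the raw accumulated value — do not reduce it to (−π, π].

δ = 0.4149, a = -1.8860

a = (v'−v)/dt = (-0.282900)/0.15 = -1.8860
Δθ = θ'−θ = 0.057261;  (v·dt/L) = 2.6000·0.15/3.0 = 0.130000
tan δ = Δθ·L/(v·dt) = 0.440469  →  δ = 0.4149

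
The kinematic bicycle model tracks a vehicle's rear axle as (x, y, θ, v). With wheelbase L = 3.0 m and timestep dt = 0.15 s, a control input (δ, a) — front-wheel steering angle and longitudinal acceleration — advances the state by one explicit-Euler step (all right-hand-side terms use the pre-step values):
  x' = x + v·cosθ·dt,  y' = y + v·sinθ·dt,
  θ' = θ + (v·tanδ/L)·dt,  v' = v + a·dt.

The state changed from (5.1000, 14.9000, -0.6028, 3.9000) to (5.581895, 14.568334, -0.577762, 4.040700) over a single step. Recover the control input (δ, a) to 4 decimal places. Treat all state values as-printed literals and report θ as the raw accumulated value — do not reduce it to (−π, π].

δ = 0.1277, a = 0.9380

a = (v'−v)/dt = (0.140700)/0.15 = 0.9380
Δθ = θ'−θ = 0.025038;  (v·dt/L) = 3.9000·0.15/3.0 = 0.195000
tan δ = Δθ·L/(v·dt) = 0.128400  →  δ = 0.1277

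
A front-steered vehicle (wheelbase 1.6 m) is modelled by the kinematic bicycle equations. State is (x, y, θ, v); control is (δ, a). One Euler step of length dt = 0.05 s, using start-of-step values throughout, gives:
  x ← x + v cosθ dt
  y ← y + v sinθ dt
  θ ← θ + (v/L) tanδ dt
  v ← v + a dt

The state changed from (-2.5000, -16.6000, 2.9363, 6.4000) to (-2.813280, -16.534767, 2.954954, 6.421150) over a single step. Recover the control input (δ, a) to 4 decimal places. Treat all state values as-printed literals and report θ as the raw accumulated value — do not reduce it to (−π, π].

δ = 0.0930, a = 0.4230

a = (v'−v)/dt = (0.021150)/0.05 = 0.4230
Δθ = θ'−θ = 0.018654;  (v·dt/L) = 6.4000·0.05/1.6 = 0.200000
tan δ = Δθ·L/(v·dt) = 0.093270  →  δ = 0.0930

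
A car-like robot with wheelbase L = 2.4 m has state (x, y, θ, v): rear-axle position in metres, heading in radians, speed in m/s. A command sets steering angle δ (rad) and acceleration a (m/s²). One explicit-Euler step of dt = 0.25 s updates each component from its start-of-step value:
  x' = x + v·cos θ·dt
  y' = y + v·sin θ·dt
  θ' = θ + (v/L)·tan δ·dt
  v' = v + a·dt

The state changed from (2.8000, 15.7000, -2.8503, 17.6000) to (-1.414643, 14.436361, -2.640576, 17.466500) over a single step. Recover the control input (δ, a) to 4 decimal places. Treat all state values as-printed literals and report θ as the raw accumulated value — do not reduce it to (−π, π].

δ = 0.1139, a = -0.5340

a = (v'−v)/dt = (-0.133500)/0.25 = -0.5340
Δθ = θ'−θ = 0.209724;  (v·dt/L) = 17.6000·0.25/2.4 = 1.833333
tan δ = Δθ·L/(v·dt) = 0.114395  →  δ = 0.1139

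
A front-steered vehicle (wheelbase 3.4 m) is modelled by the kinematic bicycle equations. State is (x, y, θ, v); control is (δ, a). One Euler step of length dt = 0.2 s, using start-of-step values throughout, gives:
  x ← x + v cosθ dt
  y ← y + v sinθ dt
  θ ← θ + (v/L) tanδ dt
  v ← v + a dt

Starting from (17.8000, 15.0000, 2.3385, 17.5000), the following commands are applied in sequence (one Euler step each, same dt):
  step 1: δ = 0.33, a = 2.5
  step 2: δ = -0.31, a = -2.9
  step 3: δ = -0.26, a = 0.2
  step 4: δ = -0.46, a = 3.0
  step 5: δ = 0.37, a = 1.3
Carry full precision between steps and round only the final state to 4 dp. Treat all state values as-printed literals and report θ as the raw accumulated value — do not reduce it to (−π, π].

after step 1 (δ=0.33, a=2.5): (15.369303, 17.518276, 2.691099, 18.000000)
after step 2 (δ=-0.31, a=-2.9): (12.128467, 19.085751, 2.351929, 17.420000)
after step 3 (δ=-0.26, a=0.2): (9.675438, 21.559797, 2.079335, 17.460000)
after step 4 (δ=-0.46, a=3.0): (7.975178, 24.609909, 1.570480, 18.060000)
after step 5 (δ=0.37, a=1.3): (7.976321, 28.221909, 1.982528, 18.320000)

(7.9763, 28.2219, 1.9825, 18.3200)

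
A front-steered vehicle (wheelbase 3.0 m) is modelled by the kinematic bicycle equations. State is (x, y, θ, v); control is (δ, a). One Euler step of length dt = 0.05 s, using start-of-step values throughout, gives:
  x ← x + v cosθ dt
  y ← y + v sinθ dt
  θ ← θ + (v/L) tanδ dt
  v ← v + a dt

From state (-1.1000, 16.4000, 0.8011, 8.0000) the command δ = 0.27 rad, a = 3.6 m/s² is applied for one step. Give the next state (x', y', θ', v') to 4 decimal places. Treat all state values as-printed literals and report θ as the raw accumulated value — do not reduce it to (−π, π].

(-0.8216, 16.6872, 0.8380, 8.1800)

x' = -1.1000 + 8.0000·cos(0.8011)·0.05 = -0.8216
y' = 16.4000 + 8.0000·sin(0.8011)·0.05 = 16.6872
θ' = 0.8011 + (8.0000/3.0)·tan(0.27)·0.05 = 0.8380
v' = 8.0000 + 3.6000·0.05 = 8.1800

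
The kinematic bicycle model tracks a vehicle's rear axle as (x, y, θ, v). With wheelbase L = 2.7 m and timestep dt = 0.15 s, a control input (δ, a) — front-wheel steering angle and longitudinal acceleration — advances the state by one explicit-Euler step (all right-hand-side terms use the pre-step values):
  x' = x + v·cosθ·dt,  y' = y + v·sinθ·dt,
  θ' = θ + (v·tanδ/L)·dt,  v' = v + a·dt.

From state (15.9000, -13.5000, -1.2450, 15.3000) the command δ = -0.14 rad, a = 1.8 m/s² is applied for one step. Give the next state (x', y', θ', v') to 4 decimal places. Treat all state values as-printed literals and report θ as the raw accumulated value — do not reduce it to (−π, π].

(16.6345, -15.6743, -1.3648, 15.5700)

x' = 15.9000 + 15.3000·cos(-1.2450)·0.15 = 16.6345
y' = -13.5000 + 15.3000·sin(-1.2450)·0.15 = -15.6743
θ' = -1.2450 + (15.3000/2.7)·tan(-0.14)·0.15 = -1.3648
v' = 15.3000 + 1.8000·0.15 = 15.5700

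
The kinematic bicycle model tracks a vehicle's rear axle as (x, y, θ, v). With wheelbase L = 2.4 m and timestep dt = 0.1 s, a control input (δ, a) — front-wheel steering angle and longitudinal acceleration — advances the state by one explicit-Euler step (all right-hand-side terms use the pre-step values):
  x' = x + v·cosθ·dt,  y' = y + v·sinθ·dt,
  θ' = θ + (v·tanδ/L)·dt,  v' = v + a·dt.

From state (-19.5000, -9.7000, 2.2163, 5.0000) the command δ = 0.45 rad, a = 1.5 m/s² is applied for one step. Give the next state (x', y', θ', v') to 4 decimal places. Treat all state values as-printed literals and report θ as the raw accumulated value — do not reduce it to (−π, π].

(-19.8008, -9.3006, 2.3169, 5.1500)

x' = -19.5000 + 5.0000·cos(2.2163)·0.1 = -19.8008
y' = -9.7000 + 5.0000·sin(2.2163)·0.1 = -9.3006
θ' = 2.2163 + (5.0000/2.4)·tan(0.45)·0.1 = 2.3169
v' = 5.0000 + 1.5000·0.1 = 5.1500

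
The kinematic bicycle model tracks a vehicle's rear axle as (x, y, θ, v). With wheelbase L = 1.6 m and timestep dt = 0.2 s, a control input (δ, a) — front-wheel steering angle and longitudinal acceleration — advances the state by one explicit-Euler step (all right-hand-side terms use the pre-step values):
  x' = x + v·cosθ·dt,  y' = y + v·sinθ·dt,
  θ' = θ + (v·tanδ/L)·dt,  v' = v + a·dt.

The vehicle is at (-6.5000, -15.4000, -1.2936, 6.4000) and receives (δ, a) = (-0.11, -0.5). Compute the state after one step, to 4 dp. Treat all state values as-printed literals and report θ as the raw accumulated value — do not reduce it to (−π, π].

(-6.1497, -16.6311, -1.3820, 6.3000)

x' = -6.5000 + 6.4000·cos(-1.2936)·0.2 = -6.1497
y' = -15.4000 + 6.4000·sin(-1.2936)·0.2 = -16.6311
θ' = -1.2936 + (6.4000/1.6)·tan(-0.11)·0.2 = -1.3820
v' = 6.4000 − 0.5000·0.2 = 6.3000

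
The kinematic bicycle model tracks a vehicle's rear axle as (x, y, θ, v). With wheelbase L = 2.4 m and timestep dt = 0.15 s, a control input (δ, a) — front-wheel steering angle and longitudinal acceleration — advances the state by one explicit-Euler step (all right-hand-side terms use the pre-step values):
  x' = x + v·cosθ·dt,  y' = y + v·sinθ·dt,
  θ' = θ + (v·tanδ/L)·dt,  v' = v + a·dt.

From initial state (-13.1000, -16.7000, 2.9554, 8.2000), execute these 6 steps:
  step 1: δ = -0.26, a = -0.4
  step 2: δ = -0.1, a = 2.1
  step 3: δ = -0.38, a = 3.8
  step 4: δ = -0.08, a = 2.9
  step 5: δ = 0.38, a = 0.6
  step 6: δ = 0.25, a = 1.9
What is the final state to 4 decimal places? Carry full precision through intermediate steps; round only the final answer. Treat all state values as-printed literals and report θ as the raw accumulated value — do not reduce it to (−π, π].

(-20.2461, -13.4900, 2.9003, 9.8350)

after step 1 (δ=-0.26, a=-0.4): (-14.308741, -16.472304, 2.819064, 8.140000)
after step 2 (δ=-0.1, a=2.1): (-15.466782, -16.085289, 2.768019, 8.455000)
after step 3 (δ=-0.38, a=3.8): (-16.647560, -15.622447, 2.556954, 9.025000)
after step 4 (δ=-0.08, a=2.9): (-17.776468, -14.875315, 2.511733, 9.460000)
after step 5 (δ=0.38, a=0.6): (-18.923176, -14.039479, 2.747885, 9.550000)
after step 6 (δ=0.25, a=1.9): (-20.246080, -13.489951, 2.900293, 9.835000)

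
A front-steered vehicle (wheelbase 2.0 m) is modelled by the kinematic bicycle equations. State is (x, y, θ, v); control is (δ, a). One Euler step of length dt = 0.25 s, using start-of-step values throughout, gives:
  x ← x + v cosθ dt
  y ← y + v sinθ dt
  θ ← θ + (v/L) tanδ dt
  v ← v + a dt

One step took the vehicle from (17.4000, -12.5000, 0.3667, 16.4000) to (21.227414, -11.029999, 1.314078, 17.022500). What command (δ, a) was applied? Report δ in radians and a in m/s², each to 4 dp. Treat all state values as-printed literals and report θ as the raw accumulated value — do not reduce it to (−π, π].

a = (v'−v)/dt = (0.622500)/0.25 = 2.4900
Δθ = θ'−θ = 0.947378;  (v·dt/L) = 16.4000·0.25/2.0 = 2.050000
tan δ = Δθ·L/(v·dt) = 0.462136  →  δ = 0.4329

δ = 0.4329, a = 2.4900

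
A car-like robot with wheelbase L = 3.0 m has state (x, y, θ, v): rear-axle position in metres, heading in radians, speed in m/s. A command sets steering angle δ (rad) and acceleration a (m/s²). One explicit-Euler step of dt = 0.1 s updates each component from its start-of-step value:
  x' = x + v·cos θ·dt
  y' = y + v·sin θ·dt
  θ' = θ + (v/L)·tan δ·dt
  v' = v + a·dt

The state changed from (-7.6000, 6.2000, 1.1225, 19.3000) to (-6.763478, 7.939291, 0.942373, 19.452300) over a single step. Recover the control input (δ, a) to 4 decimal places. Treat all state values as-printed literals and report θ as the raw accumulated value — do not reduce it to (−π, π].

δ = -0.2730, a = 1.5230

a = (v'−v)/dt = (0.152300)/0.1 = 1.5230
Δθ = θ'−θ = -0.180127;  (v·dt/L) = 19.3000·0.1/3.0 = 0.643333
tan δ = Δθ·L/(v·dt) = -0.279990  →  δ = -0.2730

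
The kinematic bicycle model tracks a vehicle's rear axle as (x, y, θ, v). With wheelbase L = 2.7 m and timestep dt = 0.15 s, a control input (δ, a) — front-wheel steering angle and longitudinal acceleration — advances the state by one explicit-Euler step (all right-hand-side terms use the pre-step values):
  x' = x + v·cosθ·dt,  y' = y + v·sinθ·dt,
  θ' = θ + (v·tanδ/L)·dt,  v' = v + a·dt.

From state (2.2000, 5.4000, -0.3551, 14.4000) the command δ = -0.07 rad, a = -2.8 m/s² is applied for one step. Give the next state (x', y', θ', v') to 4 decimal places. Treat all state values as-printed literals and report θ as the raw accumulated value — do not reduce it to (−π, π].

x' = 2.2000 + 14.4000·cos(-0.3551)·0.15 = 4.2252
y' = 5.4000 + 14.4000·sin(-0.3551)·0.15 = 4.6490
θ' = -0.3551 + (14.4000/2.7)·tan(-0.07)·0.15 = -0.4112
v' = 14.4000 − 2.8000·0.15 = 13.9800

(4.2252, 4.6490, -0.4112, 13.9800)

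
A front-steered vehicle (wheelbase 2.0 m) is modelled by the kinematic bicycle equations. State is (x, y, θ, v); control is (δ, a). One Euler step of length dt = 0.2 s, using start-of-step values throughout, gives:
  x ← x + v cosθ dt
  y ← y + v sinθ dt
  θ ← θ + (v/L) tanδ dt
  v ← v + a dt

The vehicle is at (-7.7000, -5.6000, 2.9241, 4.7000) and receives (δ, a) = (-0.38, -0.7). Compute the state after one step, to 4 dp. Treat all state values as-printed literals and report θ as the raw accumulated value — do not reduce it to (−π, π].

x' = -7.7000 + 4.7000·cos(2.9241)·0.2 = -8.6179
y' = -5.6000 + 4.7000·sin(2.9241)·0.2 = -5.3972
θ' = 2.9241 + (4.7000/2.0)·tan(-0.38)·0.2 = 2.7364
v' = 4.7000 − 0.7000·0.2 = 4.5600

(-8.6179, -5.3972, 2.7364, 4.5600)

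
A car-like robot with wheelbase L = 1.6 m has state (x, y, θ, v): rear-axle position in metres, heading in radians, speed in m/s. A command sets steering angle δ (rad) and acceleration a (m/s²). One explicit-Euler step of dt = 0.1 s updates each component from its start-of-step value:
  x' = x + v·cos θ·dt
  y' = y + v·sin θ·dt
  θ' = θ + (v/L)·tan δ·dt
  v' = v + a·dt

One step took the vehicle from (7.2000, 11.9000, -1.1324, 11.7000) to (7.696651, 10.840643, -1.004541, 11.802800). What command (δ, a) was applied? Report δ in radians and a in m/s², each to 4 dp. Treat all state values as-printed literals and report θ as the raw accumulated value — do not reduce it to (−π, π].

δ = 0.1731, a = 1.0280

a = (v'−v)/dt = (0.102800)/0.1 = 1.0280
Δθ = θ'−θ = 0.127859;  (v·dt/L) = 11.7000·0.1/1.6 = 0.731250
tan δ = Δθ·L/(v·dt) = 0.174850  →  δ = 0.1731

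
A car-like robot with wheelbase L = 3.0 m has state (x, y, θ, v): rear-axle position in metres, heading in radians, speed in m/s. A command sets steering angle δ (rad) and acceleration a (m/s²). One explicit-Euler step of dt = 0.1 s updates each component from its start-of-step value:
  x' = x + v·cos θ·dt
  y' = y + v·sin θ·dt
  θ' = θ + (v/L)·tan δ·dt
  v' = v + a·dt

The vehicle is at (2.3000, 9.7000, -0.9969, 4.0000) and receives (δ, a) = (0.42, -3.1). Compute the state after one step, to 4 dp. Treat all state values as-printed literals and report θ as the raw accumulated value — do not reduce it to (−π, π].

(2.5172, 9.3641, -0.9374, 3.6900)

x' = 2.3000 + 4.0000·cos(-0.9969)·0.1 = 2.5172
y' = 9.7000 + 4.0000·sin(-0.9969)·0.1 = 9.3641
θ' = -0.9969 + (4.0000/3.0)·tan(0.42)·0.1 = -0.9374
v' = 4.0000 − 3.1000·0.1 = 3.6900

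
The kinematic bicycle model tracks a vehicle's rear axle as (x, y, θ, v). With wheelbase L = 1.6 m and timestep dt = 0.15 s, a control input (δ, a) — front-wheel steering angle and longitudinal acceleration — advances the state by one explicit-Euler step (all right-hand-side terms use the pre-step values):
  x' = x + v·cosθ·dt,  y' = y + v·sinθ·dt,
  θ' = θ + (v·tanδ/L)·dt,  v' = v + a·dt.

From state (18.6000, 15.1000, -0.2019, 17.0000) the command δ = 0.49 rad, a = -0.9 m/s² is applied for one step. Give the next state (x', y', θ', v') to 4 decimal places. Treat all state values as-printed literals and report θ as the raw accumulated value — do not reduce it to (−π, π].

(21.0982, 14.5886, 0.6482, 16.8650)

x' = 18.6000 + 17.0000·cos(-0.2019)·0.15 = 21.0982
y' = 15.1000 + 17.0000·sin(-0.2019)·0.15 = 14.5886
θ' = -0.2019 + (17.0000/1.6)·tan(0.49)·0.15 = 0.6482
v' = 17.0000 − 0.9000·0.15 = 16.8650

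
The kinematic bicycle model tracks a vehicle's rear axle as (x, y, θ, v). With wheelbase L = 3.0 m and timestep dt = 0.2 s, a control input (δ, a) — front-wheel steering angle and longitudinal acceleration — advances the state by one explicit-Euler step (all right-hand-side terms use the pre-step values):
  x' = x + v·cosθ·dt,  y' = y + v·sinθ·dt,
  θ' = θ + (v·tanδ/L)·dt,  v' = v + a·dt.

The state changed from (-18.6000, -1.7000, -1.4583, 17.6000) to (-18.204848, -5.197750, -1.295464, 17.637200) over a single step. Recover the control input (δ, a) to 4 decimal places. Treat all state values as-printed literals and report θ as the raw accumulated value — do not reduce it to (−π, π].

a = (v'−v)/dt = (0.037200)/0.2 = 0.1860
Δθ = θ'−θ = 0.162836;  (v·dt/L) = 17.6000·0.2/3.0 = 1.173333
tan δ = Δθ·L/(v·dt) = 0.138781  →  δ = 0.1379

δ = 0.1379, a = 0.1860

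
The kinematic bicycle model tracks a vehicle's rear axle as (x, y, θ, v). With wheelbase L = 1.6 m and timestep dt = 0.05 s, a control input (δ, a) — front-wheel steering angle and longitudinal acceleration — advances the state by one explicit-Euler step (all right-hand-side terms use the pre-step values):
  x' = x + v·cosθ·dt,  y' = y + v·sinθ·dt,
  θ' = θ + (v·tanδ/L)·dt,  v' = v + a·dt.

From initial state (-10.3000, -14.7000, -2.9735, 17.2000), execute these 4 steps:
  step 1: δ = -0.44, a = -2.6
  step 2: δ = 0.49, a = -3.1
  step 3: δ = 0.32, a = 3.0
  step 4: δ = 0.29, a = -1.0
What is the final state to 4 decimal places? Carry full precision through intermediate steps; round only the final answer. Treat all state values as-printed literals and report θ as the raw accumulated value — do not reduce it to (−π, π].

(-13.6213, -15.2515, -2.6077, 17.0150)

after step 1 (δ=-0.44, a=-2.6): (-11.147879, -14.843880, -3.226545, 17.070000)
after step 2 (δ=0.49, a=-3.1): (-11.998301, -14.771461, -2.942015, 16.915000)
after step 3 (δ=0.32, a=3.0): (-12.827263, -14.939135, -2.766845, 17.065000)
after step 4 (δ=0.29, a=-1.0): (-13.621298, -15.251457, -2.607707, 17.015000)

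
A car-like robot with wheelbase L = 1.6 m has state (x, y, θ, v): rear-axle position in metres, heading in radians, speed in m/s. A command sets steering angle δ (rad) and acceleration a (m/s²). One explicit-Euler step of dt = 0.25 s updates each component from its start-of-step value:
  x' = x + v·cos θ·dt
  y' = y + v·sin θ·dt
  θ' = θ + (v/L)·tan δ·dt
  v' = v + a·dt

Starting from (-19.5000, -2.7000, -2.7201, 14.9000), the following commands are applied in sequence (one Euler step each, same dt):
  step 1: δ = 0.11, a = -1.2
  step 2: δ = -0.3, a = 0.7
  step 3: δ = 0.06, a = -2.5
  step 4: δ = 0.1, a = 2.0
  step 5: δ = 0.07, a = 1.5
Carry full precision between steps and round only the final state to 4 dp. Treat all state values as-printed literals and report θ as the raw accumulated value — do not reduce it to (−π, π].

(-36.4089, -8.0082, -2.6476, 15.0250)

after step 1 (δ=0.11, a=-1.2): (-22.898985, -4.223983, -2.462968, 14.600000)
after step 2 (δ=-0.3, a=0.7): (-25.740280, -6.515171, -3.168642, 14.775000)
after step 3 (δ=0.06, a=-2.5): (-29.432679, -6.415271, -3.029960, 14.150000)
after step 4 (δ=0.1, a=2.0): (-32.948160, -6.809353, -2.808126, 14.650000)
after step 5 (δ=0.07, a=1.5): (-36.408905, -8.008166, -2.647629, 15.025000)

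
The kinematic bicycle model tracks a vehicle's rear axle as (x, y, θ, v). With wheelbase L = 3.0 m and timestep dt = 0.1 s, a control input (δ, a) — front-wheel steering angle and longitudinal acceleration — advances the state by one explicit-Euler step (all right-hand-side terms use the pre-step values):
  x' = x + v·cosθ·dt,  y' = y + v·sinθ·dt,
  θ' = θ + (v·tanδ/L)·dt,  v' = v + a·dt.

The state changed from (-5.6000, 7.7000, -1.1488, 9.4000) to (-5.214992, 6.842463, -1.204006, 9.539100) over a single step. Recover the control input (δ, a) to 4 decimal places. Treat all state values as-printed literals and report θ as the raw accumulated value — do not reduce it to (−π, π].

δ = -0.1744, a = 1.3910

a = (v'−v)/dt = (0.139100)/0.1 = 1.3910
Δθ = θ'−θ = -0.055206;  (v·dt/L) = 9.4000·0.1/3.0 = 0.313333
tan δ = Δθ·L/(v·dt) = -0.176189  →  δ = -0.1744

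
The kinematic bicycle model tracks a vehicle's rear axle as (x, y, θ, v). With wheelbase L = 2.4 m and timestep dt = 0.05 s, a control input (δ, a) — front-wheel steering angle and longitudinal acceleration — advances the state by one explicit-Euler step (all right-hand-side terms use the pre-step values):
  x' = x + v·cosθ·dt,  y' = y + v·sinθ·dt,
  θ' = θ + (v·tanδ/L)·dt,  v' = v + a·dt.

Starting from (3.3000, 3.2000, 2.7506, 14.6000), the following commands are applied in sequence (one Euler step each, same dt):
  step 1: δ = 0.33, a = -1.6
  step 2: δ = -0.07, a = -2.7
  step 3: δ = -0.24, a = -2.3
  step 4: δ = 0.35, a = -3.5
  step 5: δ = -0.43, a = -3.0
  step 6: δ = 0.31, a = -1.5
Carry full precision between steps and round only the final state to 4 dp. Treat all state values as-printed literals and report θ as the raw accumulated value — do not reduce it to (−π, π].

(-0.7377, 4.6334, 2.8271, 13.8700)

after step 1 (δ=0.33, a=-1.6): (2.625092, 3.478208, 2.854785, 14.520000)
after step 2 (δ=-0.07, a=-2.7): (1.928748, 3.683587, 2.833575, 14.385000)
after step 3 (δ=-0.24, a=-2.3): (1.243349, 3.901642, 2.760236, 14.270000)
after step 4 (δ=0.35, a=-3.5): (0.581106, 4.167193, 2.868756, 14.095000)
after step 5 (δ=-0.43, a=-3.0): (-0.097576, 4.357097, 2.734084, 13.945000)
after step 6 (δ=0.31, a=-1.5): (-0.737729, 4.633433, 2.827146, 13.870000)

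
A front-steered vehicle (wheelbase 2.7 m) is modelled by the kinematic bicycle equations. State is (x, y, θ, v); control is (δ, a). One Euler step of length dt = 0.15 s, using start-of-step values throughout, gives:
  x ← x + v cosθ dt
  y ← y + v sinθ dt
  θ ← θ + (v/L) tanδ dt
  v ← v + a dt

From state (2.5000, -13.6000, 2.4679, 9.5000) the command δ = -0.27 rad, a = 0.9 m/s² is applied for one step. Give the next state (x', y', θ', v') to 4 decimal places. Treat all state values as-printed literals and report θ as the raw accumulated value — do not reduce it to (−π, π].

x' = 2.5000 + 9.5000·cos(2.4679)·0.15 = 1.3863
y' = -13.6000 + 9.5000·sin(2.4679)·0.15 = -12.7110
θ' = 2.4679 + (9.5000/2.7)·tan(-0.27)·0.15 = 2.3218
v' = 9.5000 + 0.9000·0.15 = 9.6350

(1.3863, -12.7110, 2.3218, 9.6350)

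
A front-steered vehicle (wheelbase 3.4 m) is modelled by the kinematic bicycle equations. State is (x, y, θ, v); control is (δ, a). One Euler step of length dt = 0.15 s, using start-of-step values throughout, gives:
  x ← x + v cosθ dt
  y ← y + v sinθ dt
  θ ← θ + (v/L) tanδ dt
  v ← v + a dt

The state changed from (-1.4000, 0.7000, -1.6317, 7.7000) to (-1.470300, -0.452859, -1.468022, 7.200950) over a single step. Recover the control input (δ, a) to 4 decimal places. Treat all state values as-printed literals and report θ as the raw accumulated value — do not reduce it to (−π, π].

a = (v'−v)/dt = (-0.499050)/0.15 = -3.3270
Δθ = θ'−θ = 0.163678;  (v·dt/L) = 7.7000·0.15/3.4 = 0.339706
tan δ = Δθ·L/(v·dt) = 0.481823  →  δ = 0.4490

δ = 0.4490, a = -3.3270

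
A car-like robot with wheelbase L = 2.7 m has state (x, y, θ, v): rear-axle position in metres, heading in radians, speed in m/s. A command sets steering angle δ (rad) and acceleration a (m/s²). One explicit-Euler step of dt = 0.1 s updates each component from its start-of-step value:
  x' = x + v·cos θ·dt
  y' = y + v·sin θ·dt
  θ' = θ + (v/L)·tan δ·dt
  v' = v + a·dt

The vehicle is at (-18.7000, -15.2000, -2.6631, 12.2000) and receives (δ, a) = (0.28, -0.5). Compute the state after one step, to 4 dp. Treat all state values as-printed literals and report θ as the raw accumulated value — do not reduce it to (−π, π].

x' = -18.7000 + 12.2000·cos(-2.6631)·0.1 = -19.7830
y' = -15.2000 + 12.2000·sin(-2.6631)·0.1 = -15.7617
θ' = -2.6631 + (12.2000/2.7)·tan(0.28)·0.1 = -2.5332
v' = 12.2000 − 0.5000·0.1 = 12.1500

(-19.7830, -15.7617, -2.5332, 12.1500)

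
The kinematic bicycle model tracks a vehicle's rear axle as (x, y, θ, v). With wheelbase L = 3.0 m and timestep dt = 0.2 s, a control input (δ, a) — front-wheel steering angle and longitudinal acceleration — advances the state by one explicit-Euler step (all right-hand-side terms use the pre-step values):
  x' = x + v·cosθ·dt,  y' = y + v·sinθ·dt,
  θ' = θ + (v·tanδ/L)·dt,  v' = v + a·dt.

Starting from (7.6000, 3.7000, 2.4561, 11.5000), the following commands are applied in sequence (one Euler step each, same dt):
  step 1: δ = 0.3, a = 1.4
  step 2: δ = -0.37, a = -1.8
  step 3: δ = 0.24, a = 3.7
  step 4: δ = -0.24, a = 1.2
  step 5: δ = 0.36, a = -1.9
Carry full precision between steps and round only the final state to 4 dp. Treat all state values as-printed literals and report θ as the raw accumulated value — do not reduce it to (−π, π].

(-1.8111, 10.7620, 2.6877, 12.0200)

after step 1 (δ=0.3, a=1.4): (5.819553, 5.156025, 2.693258, 11.780000)
after step 2 (δ=-0.37, a=-1.8): (3.696396, 6.177270, 2.388656, 11.420000)
after step 3 (δ=0.24, a=3.7): (2.029798, 7.739034, 2.574967, 12.160000)
after step 4 (δ=-0.24, a=1.2): (-0.022121, 9.044503, 2.376583, 12.400000)
after step 5 (δ=0.36, a=-1.9): (-1.811134, 10.762012, 2.687743, 12.020000)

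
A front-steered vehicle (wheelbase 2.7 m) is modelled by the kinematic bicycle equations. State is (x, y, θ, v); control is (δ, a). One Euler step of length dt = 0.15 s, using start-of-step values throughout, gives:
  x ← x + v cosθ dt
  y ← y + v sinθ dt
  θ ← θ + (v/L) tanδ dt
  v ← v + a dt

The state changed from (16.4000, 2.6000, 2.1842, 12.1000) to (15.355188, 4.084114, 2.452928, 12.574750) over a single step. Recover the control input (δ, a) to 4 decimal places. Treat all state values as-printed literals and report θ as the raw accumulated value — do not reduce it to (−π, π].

δ = 0.3803, a = 3.1650

a = (v'−v)/dt = (0.474750)/0.15 = 3.1650
Δθ = θ'−θ = 0.268728;  (v·dt/L) = 12.1000·0.15/2.7 = 0.672222
tan δ = Δθ·L/(v·dt) = 0.399761  →  δ = 0.3803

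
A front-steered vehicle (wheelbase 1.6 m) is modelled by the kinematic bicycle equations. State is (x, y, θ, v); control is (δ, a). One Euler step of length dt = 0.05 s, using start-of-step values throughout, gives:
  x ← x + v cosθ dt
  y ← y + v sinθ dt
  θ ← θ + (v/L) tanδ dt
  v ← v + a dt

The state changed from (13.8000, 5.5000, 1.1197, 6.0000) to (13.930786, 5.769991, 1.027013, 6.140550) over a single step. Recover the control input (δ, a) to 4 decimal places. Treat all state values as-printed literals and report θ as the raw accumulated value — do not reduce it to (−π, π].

δ = -0.4591, a = 2.8110

a = (v'−v)/dt = (0.140550)/0.05 = 2.8110
Δθ = θ'−θ = -0.092687;  (v·dt/L) = 6.0000·0.05/1.6 = 0.187500
tan δ = Δθ·L/(v·dt) = -0.494331  →  δ = -0.4591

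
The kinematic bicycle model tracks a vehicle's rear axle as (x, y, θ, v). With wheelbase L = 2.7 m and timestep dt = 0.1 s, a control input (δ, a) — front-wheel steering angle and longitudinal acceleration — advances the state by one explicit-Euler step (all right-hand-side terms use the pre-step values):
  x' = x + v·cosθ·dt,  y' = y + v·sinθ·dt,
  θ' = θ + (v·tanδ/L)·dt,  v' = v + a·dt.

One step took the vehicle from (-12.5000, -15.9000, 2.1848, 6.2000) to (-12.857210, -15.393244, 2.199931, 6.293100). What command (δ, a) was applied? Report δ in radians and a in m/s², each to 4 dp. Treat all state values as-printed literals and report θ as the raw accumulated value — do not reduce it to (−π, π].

δ = 0.0658, a = 0.9310

a = (v'−v)/dt = (0.093100)/0.1 = 0.9310
Δθ = θ'−θ = 0.015131;  (v·dt/L) = 6.2000·0.1/2.7 = 0.229630
tan δ = Δθ·L/(v·dt) = 0.065893  →  δ = 0.0658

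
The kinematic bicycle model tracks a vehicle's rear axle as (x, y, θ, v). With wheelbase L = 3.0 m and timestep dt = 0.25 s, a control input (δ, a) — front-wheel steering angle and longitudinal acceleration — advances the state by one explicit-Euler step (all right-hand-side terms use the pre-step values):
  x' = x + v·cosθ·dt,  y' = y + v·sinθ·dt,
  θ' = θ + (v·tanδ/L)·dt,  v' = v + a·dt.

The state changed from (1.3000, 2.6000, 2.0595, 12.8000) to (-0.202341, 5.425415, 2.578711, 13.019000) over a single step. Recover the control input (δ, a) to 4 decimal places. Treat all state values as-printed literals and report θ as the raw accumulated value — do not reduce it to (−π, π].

a = (v'−v)/dt = (0.219000)/0.25 = 0.8760
Δθ = θ'−θ = 0.519211;  (v·dt/L) = 12.8000·0.25/3.0 = 1.066667
tan δ = Δθ·L/(v·dt) = 0.486760  →  δ = 0.4530

δ = 0.4530, a = 0.8760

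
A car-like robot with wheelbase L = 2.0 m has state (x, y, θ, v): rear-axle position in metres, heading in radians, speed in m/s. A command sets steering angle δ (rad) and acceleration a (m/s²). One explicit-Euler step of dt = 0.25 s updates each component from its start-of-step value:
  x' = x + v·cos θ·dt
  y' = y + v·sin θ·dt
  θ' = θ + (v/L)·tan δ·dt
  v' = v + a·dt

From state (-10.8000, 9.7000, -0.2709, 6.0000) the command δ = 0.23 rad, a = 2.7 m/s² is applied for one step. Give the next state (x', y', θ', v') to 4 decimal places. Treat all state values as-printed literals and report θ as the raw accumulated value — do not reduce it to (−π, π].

(-9.3547, 9.2986, -0.0953, 6.6750)

x' = -10.8000 + 6.0000·cos(-0.2709)·0.25 = -9.3547
y' = 9.7000 + 6.0000·sin(-0.2709)·0.25 = 9.2986
θ' = -0.2709 + (6.0000/2.0)·tan(0.23)·0.25 = -0.0953
v' = 6.0000 + 2.7000·0.25 = 6.6750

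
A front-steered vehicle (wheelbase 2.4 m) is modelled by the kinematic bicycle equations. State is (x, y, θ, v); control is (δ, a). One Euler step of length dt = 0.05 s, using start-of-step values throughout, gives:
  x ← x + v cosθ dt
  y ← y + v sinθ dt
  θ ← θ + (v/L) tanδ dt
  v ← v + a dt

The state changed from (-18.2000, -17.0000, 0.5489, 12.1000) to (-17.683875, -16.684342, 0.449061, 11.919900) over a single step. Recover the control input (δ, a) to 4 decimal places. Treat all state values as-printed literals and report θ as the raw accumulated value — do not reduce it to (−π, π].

a = (v'−v)/dt = (-0.180100)/0.05 = -3.6020
Δθ = θ'−θ = -0.099839;  (v·dt/L) = 12.1000·0.05/2.4 = 0.252083
tan δ = Δθ·L/(v·dt) = -0.396056  →  δ = -0.3771

δ = -0.3771, a = -3.6020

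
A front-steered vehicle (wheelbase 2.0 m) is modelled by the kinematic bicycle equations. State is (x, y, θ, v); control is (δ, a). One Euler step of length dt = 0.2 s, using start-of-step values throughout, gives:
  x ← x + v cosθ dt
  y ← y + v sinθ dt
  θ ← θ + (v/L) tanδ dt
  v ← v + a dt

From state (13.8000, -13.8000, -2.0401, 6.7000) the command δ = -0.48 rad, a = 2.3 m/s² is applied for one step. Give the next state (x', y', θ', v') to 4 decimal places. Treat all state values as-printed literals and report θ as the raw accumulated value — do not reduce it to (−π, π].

x' = 13.8000 + 6.7000·cos(-2.0401)·0.2 = 13.1940
y' = -13.8000 + 6.7000·sin(-2.0401)·0.2 = -14.9951
θ' = -2.0401 + (6.7000/2.0)·tan(-0.48)·0.2 = -2.3889
v' = 6.7000 + 2.3000·0.2 = 7.1600

(13.1940, -14.9951, -2.3889, 7.1600)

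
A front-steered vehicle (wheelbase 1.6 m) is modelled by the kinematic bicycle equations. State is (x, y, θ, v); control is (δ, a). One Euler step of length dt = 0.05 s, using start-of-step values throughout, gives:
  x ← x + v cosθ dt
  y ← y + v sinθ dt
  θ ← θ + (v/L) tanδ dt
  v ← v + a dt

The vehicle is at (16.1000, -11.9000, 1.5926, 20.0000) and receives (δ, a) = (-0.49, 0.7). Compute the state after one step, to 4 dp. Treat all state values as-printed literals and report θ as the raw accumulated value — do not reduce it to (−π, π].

x' = 16.1000 + 20.0000·cos(1.5926)·0.05 = 16.0782
y' = -11.9000 + 20.0000·sin(1.5926)·0.05 = -10.9002
θ' = 1.5926 + (20.0000/1.6)·tan(-0.49)·0.05 = 1.2592
v' = 20.0000 + 0.7000·0.05 = 20.0350

(16.0782, -10.9002, 1.2592, 20.0350)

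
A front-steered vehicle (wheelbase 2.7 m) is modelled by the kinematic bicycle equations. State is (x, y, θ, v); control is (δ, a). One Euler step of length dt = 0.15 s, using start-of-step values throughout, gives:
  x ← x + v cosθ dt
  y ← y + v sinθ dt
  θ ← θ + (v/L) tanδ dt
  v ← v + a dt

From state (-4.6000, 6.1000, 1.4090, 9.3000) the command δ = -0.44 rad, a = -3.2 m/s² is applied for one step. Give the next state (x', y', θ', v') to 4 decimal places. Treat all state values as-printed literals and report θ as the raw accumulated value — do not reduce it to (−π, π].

x' = -4.6000 + 9.3000·cos(1.4090)·0.15 = -4.3753
y' = 6.1000 + 9.3000·sin(1.4090)·0.15 = 7.4768
θ' = 1.4090 + (9.3000/2.7)·tan(-0.44)·0.15 = 1.1658
v' = 9.3000 − 3.2000·0.15 = 8.8200

(-4.3753, 7.4768, 1.1658, 8.8200)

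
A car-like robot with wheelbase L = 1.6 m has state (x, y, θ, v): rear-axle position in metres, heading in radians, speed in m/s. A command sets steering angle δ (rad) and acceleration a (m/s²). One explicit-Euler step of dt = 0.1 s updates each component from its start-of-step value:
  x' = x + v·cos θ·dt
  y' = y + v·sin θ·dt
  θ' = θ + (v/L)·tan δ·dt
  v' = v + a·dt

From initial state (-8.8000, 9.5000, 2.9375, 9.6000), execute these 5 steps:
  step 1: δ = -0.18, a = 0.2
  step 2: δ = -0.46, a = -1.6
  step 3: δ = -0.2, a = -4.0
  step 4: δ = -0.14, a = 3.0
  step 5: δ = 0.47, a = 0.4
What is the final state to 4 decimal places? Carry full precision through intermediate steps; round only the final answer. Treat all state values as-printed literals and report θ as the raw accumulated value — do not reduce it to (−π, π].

(-12.7493, 11.8172, 2.6279, 9.4000)

after step 1 (δ=-0.18, a=0.2): (-9.740075, 9.694572, 2.828318, 9.620000)
after step 2 (δ=-0.46, a=-1.6): (-10.655255, 9.991036, 2.530430, 9.460000)
after step 3 (δ=-0.2, a=-4.0): (-11.430011, 10.533870, 2.410577, 9.060000)
after step 4 (δ=-0.14, a=3.0): (-12.104525, 11.138739, 2.330780, 9.360000)
after step 5 (δ=0.47, a=0.4): (-12.749345, 11.817196, 2.627940, 9.400000)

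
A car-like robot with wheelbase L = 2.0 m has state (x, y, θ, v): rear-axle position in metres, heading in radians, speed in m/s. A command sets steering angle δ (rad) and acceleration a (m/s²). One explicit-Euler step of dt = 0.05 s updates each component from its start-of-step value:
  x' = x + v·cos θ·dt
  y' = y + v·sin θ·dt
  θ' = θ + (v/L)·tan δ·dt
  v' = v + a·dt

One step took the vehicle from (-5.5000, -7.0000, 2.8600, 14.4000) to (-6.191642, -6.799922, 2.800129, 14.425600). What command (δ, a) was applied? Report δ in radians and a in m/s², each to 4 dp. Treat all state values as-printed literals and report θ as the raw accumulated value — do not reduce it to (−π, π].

δ = -0.1648, a = 0.5120

a = (v'−v)/dt = (0.025600)/0.05 = 0.5120
Δθ = θ'−θ = -0.059871;  (v·dt/L) = 14.4000·0.05/2.0 = 0.360000
tan δ = Δθ·L/(v·dt) = -0.166308  →  δ = -0.1648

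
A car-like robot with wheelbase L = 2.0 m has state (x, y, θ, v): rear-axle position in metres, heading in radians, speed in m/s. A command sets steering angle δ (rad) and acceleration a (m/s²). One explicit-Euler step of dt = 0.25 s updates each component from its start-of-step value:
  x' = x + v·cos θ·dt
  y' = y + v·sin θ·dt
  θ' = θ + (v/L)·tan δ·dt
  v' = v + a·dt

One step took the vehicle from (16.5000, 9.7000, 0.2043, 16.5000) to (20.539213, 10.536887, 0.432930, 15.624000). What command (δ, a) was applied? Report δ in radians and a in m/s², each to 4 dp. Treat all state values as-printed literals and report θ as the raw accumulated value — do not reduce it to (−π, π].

a = (v'−v)/dt = (-0.876000)/0.25 = -3.5040
Δθ = θ'−θ = 0.228630;  (v·dt/L) = 16.5000·0.25/2.0 = 2.062500
tan δ = Δθ·L/(v·dt) = 0.110851  →  δ = 0.1104

δ = 0.1104, a = -3.5040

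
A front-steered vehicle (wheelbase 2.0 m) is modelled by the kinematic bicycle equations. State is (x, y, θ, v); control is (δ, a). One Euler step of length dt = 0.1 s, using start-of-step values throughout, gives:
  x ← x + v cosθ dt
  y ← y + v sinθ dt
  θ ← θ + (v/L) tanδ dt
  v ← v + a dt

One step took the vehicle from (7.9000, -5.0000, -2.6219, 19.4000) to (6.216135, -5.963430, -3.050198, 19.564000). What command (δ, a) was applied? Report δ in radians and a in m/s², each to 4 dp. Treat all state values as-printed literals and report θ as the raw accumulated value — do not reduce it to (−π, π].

δ = -0.4158, a = 1.6400

a = (v'−v)/dt = (0.164000)/0.1 = 1.6400
Δθ = θ'−θ = -0.428298;  (v·dt/L) = 19.4000·0.1/2.0 = 0.970000
tan δ = Δθ·L/(v·dt) = -0.441544  →  δ = -0.4158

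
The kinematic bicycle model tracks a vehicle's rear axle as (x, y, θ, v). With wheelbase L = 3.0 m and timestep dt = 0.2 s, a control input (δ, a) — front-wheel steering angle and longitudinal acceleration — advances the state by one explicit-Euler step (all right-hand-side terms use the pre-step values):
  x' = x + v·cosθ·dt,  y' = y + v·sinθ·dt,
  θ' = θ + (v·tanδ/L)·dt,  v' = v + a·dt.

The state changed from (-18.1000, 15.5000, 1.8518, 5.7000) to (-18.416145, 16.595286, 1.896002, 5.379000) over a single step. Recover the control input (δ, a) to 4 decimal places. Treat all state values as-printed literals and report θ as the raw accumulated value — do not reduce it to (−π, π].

δ = 0.1158, a = -1.6050

a = (v'−v)/dt = (-0.321000)/0.2 = -1.6050
Δθ = θ'−θ = 0.044202;  (v·dt/L) = 5.7000·0.2/3.0 = 0.380000
tan δ = Δθ·L/(v·dt) = 0.116321  →  δ = 0.1158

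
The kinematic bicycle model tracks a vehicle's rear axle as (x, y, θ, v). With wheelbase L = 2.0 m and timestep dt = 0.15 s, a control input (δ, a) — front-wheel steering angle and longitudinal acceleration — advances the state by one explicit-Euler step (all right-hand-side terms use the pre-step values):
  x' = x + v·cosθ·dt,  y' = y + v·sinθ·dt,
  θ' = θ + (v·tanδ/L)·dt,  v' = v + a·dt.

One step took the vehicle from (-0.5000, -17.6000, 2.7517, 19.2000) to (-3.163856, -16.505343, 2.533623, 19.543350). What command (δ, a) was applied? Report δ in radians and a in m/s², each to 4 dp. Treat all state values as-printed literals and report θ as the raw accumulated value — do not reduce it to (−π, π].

a = (v'−v)/dt = (0.343350)/0.15 = 2.2890
Δθ = θ'−θ = -0.218077;  (v·dt/L) = 19.2000·0.15/2.0 = 1.440000
tan δ = Δθ·L/(v·dt) = -0.151442  →  δ = -0.1503

δ = -0.1503, a = 2.2890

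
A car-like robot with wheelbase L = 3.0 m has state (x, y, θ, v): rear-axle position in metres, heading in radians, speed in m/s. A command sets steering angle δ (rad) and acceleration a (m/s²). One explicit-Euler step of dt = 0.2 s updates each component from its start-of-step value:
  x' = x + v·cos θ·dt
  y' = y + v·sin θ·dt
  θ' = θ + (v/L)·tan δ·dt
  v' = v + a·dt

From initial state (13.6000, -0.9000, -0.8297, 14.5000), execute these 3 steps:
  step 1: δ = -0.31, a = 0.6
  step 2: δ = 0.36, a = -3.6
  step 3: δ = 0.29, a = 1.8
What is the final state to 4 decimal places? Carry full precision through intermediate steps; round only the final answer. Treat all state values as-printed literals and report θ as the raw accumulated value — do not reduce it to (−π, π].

after step 1 (δ=-0.31, a=0.6): (15.557782, -3.039414, -1.139350, 14.620000)
after step 2 (δ=0.36, a=-3.6): (16.780555, -5.695464, -0.772483, 13.900000)
after step 3 (δ=0.29, a=1.8): (18.771536, -7.635669, -0.495953, 14.260000)

(18.7715, -7.6357, -0.4960, 14.2600)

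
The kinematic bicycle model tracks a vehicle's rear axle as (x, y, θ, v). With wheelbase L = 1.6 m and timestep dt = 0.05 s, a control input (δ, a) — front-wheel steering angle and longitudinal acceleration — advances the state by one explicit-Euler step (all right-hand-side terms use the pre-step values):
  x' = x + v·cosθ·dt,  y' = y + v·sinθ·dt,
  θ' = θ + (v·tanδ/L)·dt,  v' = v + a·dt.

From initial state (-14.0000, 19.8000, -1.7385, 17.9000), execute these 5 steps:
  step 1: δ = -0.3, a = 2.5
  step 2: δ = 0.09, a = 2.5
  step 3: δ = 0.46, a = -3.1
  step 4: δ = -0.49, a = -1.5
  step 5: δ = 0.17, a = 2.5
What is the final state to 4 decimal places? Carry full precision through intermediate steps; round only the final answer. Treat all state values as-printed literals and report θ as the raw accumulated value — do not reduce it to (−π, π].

after step 1 (δ=-0.3, a=2.5): (-14.149392, 18.917556, -1.911535, 18.025000)
after step 2 (δ=0.09, a=2.5): (-14.450575, 18.068121, -1.860702, 18.150000)
after step 3 (δ=0.46, a=-3.1): (-14.709995, 17.198490, -1.579690, 17.995000)
after step 4 (δ=-0.49, a=-1.5): (-14.717997, 16.298776, -1.879637, 17.920000)
after step 5 (δ=0.17, a=2.5): (-14.990340, 15.445169, -1.783510, 18.045000)

(-14.9903, 15.4452, -1.7835, 18.0450)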